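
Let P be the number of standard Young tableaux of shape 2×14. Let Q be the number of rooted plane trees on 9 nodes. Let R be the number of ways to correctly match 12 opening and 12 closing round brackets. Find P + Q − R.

By the hook-length formula (or a Dyck-path bijection), SYT of shape 2×14 number C_14. So P = C_14 = 2674440.
Rooted ordered (plane) trees on m nodes have m−1 edges and are counted by C_{m−1}; m = 9 gives C_8. So Q = C_8 = 1430.
A balanced arrangement of 12 bracket pairs is a Dyck word of semilength 12, so the count is C_12. So R = C_12 = 208012.
P + Q − R = 2674440 + 1430 − 208012 = 2467858.

2467858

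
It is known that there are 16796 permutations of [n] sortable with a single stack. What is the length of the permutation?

10

Stack-sortable permutations of [n] are counted by C_n. The Catalan number equal to 16796 is C_10.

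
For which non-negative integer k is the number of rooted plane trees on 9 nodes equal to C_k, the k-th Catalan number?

A rooted plane tree on 9 nodes has 8 edges, and such trees are counted by C_8.

8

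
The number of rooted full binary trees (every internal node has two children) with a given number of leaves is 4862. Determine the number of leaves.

10

Full binary trees with L leaves are counted by C_{L−1}, and C_9 = 4862.
So the index is 9, and the number of leaves is 9 + 1 = 10.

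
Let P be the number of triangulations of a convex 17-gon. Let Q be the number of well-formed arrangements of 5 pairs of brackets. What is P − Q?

Triangulations of a convex m-gon are counted by C_{m−2}; with m = 17 this is C_15. So P = C_15 = 9694845.
A balanced arrangement of 5 bracket pairs is a Dyck word of semilength 5, so the count is C_5. So Q = C_5 = 42.
P − Q = 9694845 − 42 = 9694803.

9694803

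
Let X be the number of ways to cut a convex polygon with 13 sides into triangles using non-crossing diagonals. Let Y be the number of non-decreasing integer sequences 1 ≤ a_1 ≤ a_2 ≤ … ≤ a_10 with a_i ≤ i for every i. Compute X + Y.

75582

Triangulations of a convex m-gon are counted by C_{m−2}; with m = 13 this is C_11. So X = C_11 = 58786.
Such sub-staircase sequences of length n are counted by C_n; here n = 10. So Y = C_10 = 16796.
X + Y = 58786 + 16796 = 75582.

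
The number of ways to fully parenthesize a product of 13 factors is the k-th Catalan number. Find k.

12

Bracketing 13 factors into binary products is counted by C_{13−1} = C_12.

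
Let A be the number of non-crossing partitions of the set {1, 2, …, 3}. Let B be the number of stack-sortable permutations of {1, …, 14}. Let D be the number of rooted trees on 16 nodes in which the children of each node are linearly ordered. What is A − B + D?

The non-crossing partitions of [3] form a lattice of size C_3. So A = C_3 = 5.
Stack-sortable permutations are exactly the 231-avoiding ones, counted by C_n; here n = 14. So B = C_14 = 2674440.
Rooted ordered (plane) trees on m nodes have m−1 edges and are counted by C_{m−1}; m = 16 gives C_15. So D = C_15 = 9694845.
A − B + D = 5 − 2674440 + 9694845 = 7020410.

7020410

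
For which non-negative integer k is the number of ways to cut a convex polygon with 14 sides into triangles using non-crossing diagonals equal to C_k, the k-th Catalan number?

A convex 14-gon is triangulated into 12 triangles, and the number of such triangulations is the Catalan number C_{14−2} = C_12.

12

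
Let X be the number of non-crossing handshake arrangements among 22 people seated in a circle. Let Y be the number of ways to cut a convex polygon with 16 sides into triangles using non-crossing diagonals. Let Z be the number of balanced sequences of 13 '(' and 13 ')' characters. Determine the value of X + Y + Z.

3476126

With 22 = 2·11 people, non-crossing handshake pairings are non-crossing perfect matchings on a circle, counted by C_11. So X = C_11 = 58786.
The number of triangulations of a 16-gon is the Catalan number C_14 (index = sides − 2). So Y = C_14 = 2674440.
Balanced strings of n pairs of brackets are counted by C_n; here n = 13. So Z = C_13 = 742900.
X + Y + Z = 58786 + 2674440 + 742900 = 3476126.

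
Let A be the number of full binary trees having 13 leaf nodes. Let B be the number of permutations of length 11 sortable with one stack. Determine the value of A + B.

Full binary trees with 13 leaves have 13−1 = 12 internal nodes, so there are C_12 of them. So A = C_12 = 208012.
Stack-sortable permutations are exactly the 231-avoiding ones, counted by C_n; here n = 11. So B = C_11 = 58786.
A + B = 208012 + 58786 = 266798.

266798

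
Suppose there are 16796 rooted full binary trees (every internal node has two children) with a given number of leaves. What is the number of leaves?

11

Full binary trees with L leaves are counted by C_{L−1}. The Catalan number equal to 16796 is C_10.
So the index is 10, and the number of leaves is 10 + 1 = 11.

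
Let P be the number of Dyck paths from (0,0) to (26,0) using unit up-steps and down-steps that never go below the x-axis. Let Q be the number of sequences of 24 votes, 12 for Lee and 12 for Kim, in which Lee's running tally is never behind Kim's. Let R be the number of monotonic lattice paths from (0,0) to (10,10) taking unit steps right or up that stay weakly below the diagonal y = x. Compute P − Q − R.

Dyck paths of semilength n (length 2n) are counted by C_n; here n = 13. So P = C_13 = 742900.
Reading a vote for the leader as '(' and for the other as ')' turns such a sequence into a balanced string of 12 pairs, so the count is C_12. So Q = C_12 = 208012.
Monotone paths in an n×n grid that stay weakly below the diagonal are counted by C_n; here n = 10. So R = C_10 = 16796.
P − Q − R = 742900 − 208012 − 16796 = 518092.

518092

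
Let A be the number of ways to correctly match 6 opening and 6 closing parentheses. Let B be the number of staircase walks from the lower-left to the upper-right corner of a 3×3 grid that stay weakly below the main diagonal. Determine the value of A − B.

127

With 6 pairs the number of balanced bracket strings is the Catalan number C_6. So A = C_6 = 132.
Sub-diagonal monotone paths from (0,0) to (3,3) biject with Dyck paths of semilength 3, giving C_3. So B = C_3 = 5.
A − B = 132 − 5 = 127.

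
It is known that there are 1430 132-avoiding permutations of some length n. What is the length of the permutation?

Permutations of [n] avoiding a fixed length-3 pattern are counted by C_n. Since C_8 = 1430, the index is 8.

8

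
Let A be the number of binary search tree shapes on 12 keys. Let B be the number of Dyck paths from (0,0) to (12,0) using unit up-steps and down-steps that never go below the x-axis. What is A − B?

207880

There are C_n binary search tree shapes on n keys; with n = 12 that is C_12. So A = C_12 = 208012.
Paths of 6 up- and 6 down-steps that never dip below the axis are Dyck paths; their count is C_6. So B = C_6 = 132.
A − B = 208012 − 132 = 207880.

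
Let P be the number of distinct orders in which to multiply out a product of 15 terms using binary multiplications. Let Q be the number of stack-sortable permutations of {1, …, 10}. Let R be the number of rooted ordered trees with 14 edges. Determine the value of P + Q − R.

Ways to associate a product of 15 factors correspond to binary trees on 15 leaves, so the count is C_14. So P = C_14 = 2674440.
Stack-sortable permutations are exactly the 231-avoiding ones, counted by C_n; here n = 10. So Q = C_10 = 16796.
A rooted plane tree with 14 edges has 15 nodes, and the count is C_14. So R = C_14 = 2674440.
P + Q − R = 2674440 + 16796 − 2674440 = 16796.

16796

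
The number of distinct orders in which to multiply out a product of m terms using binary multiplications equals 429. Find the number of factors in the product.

Parenthesizations of m factors are counted by C_{m−1}. Since C_7 = 429, the index is 7.
So the index is 7, and the number of factors is 7 + 1 = 8.

8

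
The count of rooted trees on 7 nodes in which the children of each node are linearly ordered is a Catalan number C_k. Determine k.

A rooted plane tree on 7 nodes has 6 edges, and such trees are counted by C_6.

6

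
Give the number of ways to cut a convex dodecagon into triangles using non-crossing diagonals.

16796

The number of triangulations of a 12-gon is the Catalan number C_10 (index = sides − 2).
C_10 = 16796.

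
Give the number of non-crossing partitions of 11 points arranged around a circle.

The non-crossing partitions of [11] form a lattice of size C_11.
C_11 = 58786.

58786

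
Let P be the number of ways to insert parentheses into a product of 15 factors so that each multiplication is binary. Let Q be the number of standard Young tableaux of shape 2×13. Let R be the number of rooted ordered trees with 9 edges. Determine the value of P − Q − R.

Ways to associate a product of 15 factors correspond to binary trees on 15 leaves, so the count is C_14. So P = C_14 = 2674440.
Standard Young tableaux of shape 2×n are counted by C_n; here n = 13. So Q = C_13 = 742900.
Rooted ordered trees with n edges are counted by C_n; here n = 9. So R = C_9 = 4862.
P − Q − R = 2674440 − 742900 − 4862 = 1926678.

1926678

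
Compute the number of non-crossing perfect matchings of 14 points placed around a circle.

Pairing 14 circle points by 7 non-crossing chords gives C_7 matchings.
C_7 = C_6 · 2(2·6+1)/(6+2) = 132 · 26/8 = 429.

429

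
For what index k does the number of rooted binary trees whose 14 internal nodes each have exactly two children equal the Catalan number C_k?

Full binary trees with n internal nodes are counted by C_n; here n = 14.

14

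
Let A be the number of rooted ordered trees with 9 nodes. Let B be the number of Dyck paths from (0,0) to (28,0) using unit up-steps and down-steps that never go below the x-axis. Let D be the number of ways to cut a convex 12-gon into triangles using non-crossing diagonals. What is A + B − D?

A rooted plane tree on 9 nodes has 8 edges, and such trees are counted by C_8. So A = C_8 = 1430.
Dyck paths of semilength n (length 2n) are counted by C_n; here n = 14. So B = C_14 = 2674440.
The number of triangulations of a 12-gon is the Catalan number C_10 (index = sides − 2). So D = C_10 = 16796.
A + B − D = 1430 + 2674440 − 16796 = 2659074.

2659074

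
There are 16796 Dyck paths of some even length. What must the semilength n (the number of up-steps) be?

10

Dyck paths of semilength n are counted by C_n. Since C_10 = 16796, the index is 10.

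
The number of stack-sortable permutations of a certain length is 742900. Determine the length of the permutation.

13

Stack-sortable permutations of [n] are counted by C_n. The Catalan number equal to 742900 is C_13.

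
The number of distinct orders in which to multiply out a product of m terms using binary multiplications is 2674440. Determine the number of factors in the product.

15

Parenthesizations of m factors are counted by C_{m−1}. Since C_14 = 2674440, the index is 14.
So the index is 14, and the number of factors is 14 + 1 = 15.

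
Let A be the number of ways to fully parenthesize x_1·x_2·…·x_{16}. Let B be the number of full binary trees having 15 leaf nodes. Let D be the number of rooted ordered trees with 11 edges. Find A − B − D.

Bracketing 16 factors into binary products is counted by C_{16−1} = C_15. So A = C_15 = 9694845.
Full binary trees with 15 leaves have 15−1 = 14 internal nodes, so there are C_14 of them. So B = C_14 = 2674440.
Rooted ordered trees with n edges are counted by C_n; here n = 11. So D = C_11 = 58786.
A − B − D = 9694845 − 2674440 − 58786 = 6961619.

6961619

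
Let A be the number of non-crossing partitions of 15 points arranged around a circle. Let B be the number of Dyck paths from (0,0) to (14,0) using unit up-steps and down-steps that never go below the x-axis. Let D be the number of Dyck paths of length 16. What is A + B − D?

The non-crossing partitions of [15] form a lattice of size C_15. So A = C_15 = 9694845.
Paths of 7 up- and 7 down-steps that never dip below the axis are Dyck paths; their count is C_7. So B = C_7 = 429.
Dyck paths of semilength n (length 2n) are counted by C_n; here n = 8. So D = C_8 = 1430.
A + B − D = 9694845 + 429 − 1430 = 9693844.

9693844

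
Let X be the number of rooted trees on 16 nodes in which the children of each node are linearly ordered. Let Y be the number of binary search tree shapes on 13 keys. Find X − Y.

8951945

Rooted ordered (plane) trees on m nodes have m−1 edges and are counted by C_{m−1}; m = 16 gives C_15. So X = C_15 = 9694845.
Binary trees (left/right distinguished) on n nodes are counted by C_n; here n = 13. So Y = C_13 = 742900.
X − Y = 9694845 − 742900 = 8951945.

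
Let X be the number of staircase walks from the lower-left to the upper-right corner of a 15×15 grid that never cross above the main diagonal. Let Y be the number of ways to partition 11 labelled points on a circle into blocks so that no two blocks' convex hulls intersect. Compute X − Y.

9636059

Monotone paths in an n×n grid that stay weakly below the diagonal are counted by C_n; here n = 15. So X = C_15 = 9694845.
Non-crossing partitions of an n-element set are counted by C_n; here n = 11. So Y = C_11 = 58786.
X − Y = 9694845 − 58786 = 9636059.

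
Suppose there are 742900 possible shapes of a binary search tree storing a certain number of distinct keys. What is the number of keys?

13

Binary search tree shapes on n keys are counted by C_n. The Catalan number equal to 742900 is C_13.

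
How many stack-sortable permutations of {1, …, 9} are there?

4862

By Knuth's characterisation, the stack-sortable permutations of length 9 are the 231-avoiders, numbering C_9.
C_9 = C(18,9)/10 = 48620/10 = 4862.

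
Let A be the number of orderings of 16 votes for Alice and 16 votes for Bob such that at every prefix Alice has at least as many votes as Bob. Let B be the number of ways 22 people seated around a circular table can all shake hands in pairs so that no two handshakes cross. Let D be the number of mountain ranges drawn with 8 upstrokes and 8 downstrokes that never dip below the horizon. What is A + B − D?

Reading a vote for the leader as '(' and for the other as ')' turns such a sequence into a balanced string of 16 pairs, so the count is C_16. So A = C_16 = 35357670.
Non-crossing handshake pairings of 2n people are counted by C_n; 22 people gives n = 11. So B = C_11 = 58786.
A Dyck path with 8 up-steps and 8 down-steps has semilength 8, so there are C_8 of them. So D = C_8 = 1430.
A + B − D = 35357670 + 58786 − 1430 = 35415026.

35415026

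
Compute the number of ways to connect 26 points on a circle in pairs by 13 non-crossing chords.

742900

Non-crossing perfect matchings of 2n points on a circle are counted by C_n; with 26 points, n = 13.
C_13 = 742900.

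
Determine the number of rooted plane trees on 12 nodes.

A rooted plane tree on 12 nodes has 11 edges, and such trees are counted by C_11.
C_11 = 58786.

58786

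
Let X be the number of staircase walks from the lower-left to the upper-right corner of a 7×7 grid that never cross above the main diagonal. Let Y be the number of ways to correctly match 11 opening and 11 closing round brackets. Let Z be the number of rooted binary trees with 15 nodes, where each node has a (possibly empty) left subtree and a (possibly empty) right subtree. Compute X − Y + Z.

Sub-diagonal monotone paths from (0,0) to (7,7) biject with Dyck paths of semilength 7, giving C_7. So X = C_7 = 429.
Balanced strings of n pairs of brackets are counted by C_n; here n = 11. So Y = C_11 = 58786.
Rooted binary trees with 15 nodes (each child slot possibly empty) number C_15. So Z = C_15 = 9694845.
X − Y + Z = 429 − 58786 + 9694845 = 9636488.

9636488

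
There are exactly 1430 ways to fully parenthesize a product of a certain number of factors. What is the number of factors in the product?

Parenthesizations of m factors are counted by C_{m−1}. Since C_8 = 1430, the index is 8.
So the index is 8, and the number of factors is 8 + 1 = 9.

9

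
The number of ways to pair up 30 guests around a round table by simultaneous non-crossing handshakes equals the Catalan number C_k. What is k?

15

Non-crossing handshake pairings of 2n people are counted by C_n; 30 people gives n = 15.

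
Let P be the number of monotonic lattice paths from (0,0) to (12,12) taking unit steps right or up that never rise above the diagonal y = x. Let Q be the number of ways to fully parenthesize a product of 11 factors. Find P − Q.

191216

Sub-diagonal monotone paths from (0,0) to (12,12) biject with Dyck paths of semilength 12, giving C_12. So P = C_12 = 208012.
Parenthesizations of m factors correspond to full binary trees with m leaves, counted by C_{m−1}; m = 11 gives C_10. So Q = C_10 = 16796.
P − Q = 208012 − 16796 = 191216.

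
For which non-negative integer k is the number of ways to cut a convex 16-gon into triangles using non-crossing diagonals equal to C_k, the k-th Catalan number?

14

The number of triangulations of a 16-gon is the Catalan number C_14 (index = sides − 2).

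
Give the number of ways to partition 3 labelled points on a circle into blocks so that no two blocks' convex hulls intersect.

Non-crossing partitions of an n-element set are counted by C_n; here n = 3.
C_3 = 5.

5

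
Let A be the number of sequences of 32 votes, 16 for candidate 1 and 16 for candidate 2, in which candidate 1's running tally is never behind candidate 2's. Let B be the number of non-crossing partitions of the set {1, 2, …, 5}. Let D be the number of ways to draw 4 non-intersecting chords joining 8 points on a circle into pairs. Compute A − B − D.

Ballot sequences with n votes each where one side never trails are Dyck words, counted by C_n; here n = 16. So A = C_16 = 35357670.
Non-crossing partitions of an n-element set are counted by C_n; here n = 5. So B = C_5 = 42.
Pairing 8 circle points by 4 non-crossing chords gives C_4 matchings. So D = C_4 = 14.
A − B − D = 35357670 − 42 − 14 = 35357614.

35357614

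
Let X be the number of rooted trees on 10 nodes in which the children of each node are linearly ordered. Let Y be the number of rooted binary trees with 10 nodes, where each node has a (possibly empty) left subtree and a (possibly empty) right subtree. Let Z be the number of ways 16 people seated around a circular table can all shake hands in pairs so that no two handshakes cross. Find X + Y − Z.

20228

Rooted ordered (plane) trees on m nodes have m−1 edges and are counted by C_{m−1}; m = 10 gives C_9. So X = C_9 = 4862.
Rooted binary trees with 10 nodes (each child slot possibly empty) number C_10. So Y = C_10 = 16796.
With 16 = 2·8 people, non-crossing handshake pairings are non-crossing perfect matchings on a circle, counted by C_8. So Z = C_8 = 1430.
X + Y − Z = 4862 + 16796 − 1430 = 20228.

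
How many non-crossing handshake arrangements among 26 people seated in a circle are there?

Non-crossing handshake pairings of 2n people are counted by C_n; 26 people gives n = 13.
C_13 = 742900.

742900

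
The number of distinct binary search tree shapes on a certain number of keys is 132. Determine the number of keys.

6

Binary search tree shapes on n keys are counted by C_n, and C_6 = 132.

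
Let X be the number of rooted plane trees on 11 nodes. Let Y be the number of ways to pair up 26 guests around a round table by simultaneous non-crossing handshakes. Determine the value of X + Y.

A rooted plane tree on 11 nodes has 10 edges, and such trees are counted by C_10. So X = C_10 = 16796.
With 26 = 2·13 people, non-crossing handshake pairings are non-crossing perfect matchings on a circle, counted by C_13. So Y = C_13 = 742900.
X + Y = 16796 + 742900 = 759696.

759696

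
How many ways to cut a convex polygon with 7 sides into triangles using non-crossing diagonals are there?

42

A convex 7-gon is triangulated into 5 triangles, and the number of such triangulations is the Catalan number C_{7−2} = C_5.
C_5 = C_4 · 2(2·4+1)/(4+2) = 14 · 18/6 = 42.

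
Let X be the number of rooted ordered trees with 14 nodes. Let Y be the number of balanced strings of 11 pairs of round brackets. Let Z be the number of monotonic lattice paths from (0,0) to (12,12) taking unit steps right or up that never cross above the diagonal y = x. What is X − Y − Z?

476102

A rooted plane tree on 14 nodes has 13 edges, and such trees are counted by C_13. So X = C_13 = 742900.
With 11 pairs the number of balanced bracket strings is the Catalan number C_11. So Y = C_11 = 58786.
Monotone paths in an n×n grid that stay weakly below the diagonal are counted by C_n; here n = 12. So Z = C_12 = 208012.
X − Y − Z = 742900 − 58786 − 208012 = 476102.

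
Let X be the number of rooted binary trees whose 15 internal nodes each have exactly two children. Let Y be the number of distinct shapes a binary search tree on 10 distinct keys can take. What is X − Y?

9678049

The number of full binary trees on 15 internal nodes is the Catalan number C_15. So X = C_15 = 9694845.
Binary trees (left/right distinguished) on n nodes are counted by C_n; here n = 10. So Y = C_10 = 16796.
X − Y = 9694845 − 16796 = 9678049.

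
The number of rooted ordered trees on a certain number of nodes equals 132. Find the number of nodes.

7

Rooted ordered trees on m nodes are counted by C_{m−1}, and C_6 = 132.
So the index is 6, and the number of nodes is 6 + 1 = 7.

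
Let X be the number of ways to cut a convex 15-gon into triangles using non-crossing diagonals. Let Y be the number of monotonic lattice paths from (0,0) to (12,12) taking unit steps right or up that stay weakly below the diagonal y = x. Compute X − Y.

The number of triangulations of a 15-gon is the Catalan number C_13 (index = sides − 2). So X = C_13 = 742900.
Sub-diagonal monotone paths from (0,0) to (12,12) biject with Dyck paths of semilength 12, giving C_12. So Y = C_12 = 208012.
X − Y = 742900 − 208012 = 534888.

534888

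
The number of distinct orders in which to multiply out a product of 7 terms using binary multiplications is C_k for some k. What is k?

6

Ways to associate a product of 7 factors correspond to binary trees on 7 leaves, so the count is C_6.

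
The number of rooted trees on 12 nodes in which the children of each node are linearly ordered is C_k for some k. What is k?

A rooted plane tree on 12 nodes has 11 edges, and such trees are counted by C_11.

11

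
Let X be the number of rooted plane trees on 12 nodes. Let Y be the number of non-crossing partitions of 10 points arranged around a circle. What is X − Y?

Rooted ordered (plane) trees on m nodes have m−1 edges and are counted by C_{m−1}; m = 12 gives C_11. So X = C_11 = 58786.
Non-crossing partitions of an n-element set are counted by C_n; here n = 10. So Y = C_10 = 16796.
X − Y = 58786 − 16796 = 41990.

41990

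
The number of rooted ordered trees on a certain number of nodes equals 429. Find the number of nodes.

Rooted ordered trees on m nodes are counted by C_{m−1}, and C_7 = 429.
So the index is 7, and the number of nodes is 7 + 1 = 8.

8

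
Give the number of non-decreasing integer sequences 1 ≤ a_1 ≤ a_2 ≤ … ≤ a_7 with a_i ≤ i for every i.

429

Weakly increasing sequences with a_i ≤ i biject with Dyck paths of semilength 7, so there are C_7.
C_7 = C(14,7)/8 = 3432/8 = 429.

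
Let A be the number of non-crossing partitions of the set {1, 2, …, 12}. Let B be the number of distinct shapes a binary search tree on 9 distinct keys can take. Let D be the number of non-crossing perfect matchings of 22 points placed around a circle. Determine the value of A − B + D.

The non-crossing partitions of [12] form a lattice of size C_12. So A = C_12 = 208012.
Rooted binary trees with 9 nodes (each child slot possibly empty) number C_9. So B = C_9 = 4862.
Non-crossing perfect matchings of 2n points on a circle are counted by C_n; with 22 points, n = 11. So D = C_11 = 58786.
A − B + D = 208012 − 4862 + 58786 = 261936.

261936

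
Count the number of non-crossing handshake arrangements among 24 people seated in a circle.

208012

Non-crossing handshake pairings of 2n people are counted by C_n; 24 people gives n = 12.
C_12 = C(24,12)/13 = 2704156/13 = 208012.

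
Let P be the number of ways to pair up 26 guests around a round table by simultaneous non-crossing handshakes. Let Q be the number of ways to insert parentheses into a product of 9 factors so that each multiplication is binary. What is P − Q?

With 26 = 2·13 people, non-crossing handshake pairings are non-crossing perfect matchings on a circle, counted by C_13. So P = C_13 = 742900.
Bracketing 9 factors into binary products is counted by C_{9−1} = C_8. So Q = C_8 = 1430.
P − Q = 742900 − 1430 = 741470.

741470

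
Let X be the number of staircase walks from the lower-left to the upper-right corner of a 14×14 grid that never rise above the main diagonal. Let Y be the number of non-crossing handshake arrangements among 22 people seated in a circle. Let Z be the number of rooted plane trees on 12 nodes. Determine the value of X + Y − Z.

2674440

Sub-diagonal monotone paths from (0,0) to (14,14) biject with Dyck paths of semilength 14, giving C_14. So X = C_14 = 2674440.
With 22 = 2·11 people, non-crossing handshake pairings are non-crossing perfect matchings on a circle, counted by C_11. So Y = C_11 = 58786.
A rooted plane tree on 12 nodes has 11 edges, and such trees are counted by C_11. So Z = C_11 = 58786.
X + Y − Z = 2674440 + 58786 − 58786 = 2674440.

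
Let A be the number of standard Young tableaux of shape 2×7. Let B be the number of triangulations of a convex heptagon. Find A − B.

Standard Young tableaux of shape 2×n are counted by C_n; here n = 7. So A = C_7 = 429.
Triangulations of a convex m-gon are counted by C_{m−2}; with m = 7 this is C_5. So B = C_5 = 42.
A − B = 429 − 42 = 387.

387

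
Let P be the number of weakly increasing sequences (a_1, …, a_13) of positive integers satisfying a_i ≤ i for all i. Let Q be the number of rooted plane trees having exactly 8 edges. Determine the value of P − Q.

Weakly increasing sequences with a_i ≤ i biject with Dyck paths of semilength 13, so there are C_13. So P = C_13 = 742900.
Rooted ordered trees with n edges are counted by C_n; here n = 8. So Q = C_8 = 1430.
P − Q = 742900 − 1430 = 741470.

741470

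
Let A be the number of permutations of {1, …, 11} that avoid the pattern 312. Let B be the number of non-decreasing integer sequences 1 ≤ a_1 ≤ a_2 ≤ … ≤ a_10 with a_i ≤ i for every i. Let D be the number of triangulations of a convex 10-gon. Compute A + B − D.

74152

Permutations of [n] avoiding any single length-3 pattern are counted by C_n; here n = 11. So A = C_11 = 58786.
Weakly increasing sequences with a_i ≤ i biject with Dyck paths of semilength 10, so there are C_10. So B = C_10 = 16796.
The number of triangulations of a 10-gon is the Catalan number C_8 (index = sides − 2). So D = C_8 = 1430.
A + B − D = 58786 + 16796 − 1430 = 74152.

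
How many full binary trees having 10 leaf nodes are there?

4862

A full binary tree with L leaves has L−1 internal nodes and is counted by C_{L−1}; L = 10 gives C_9.
C_9 = C(18,9)/10 = 48620/10 = 4862.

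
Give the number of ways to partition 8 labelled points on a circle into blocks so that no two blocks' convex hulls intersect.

Non-crossing partitions of an n-element set are counted by C_n; here n = 8.
C_8 = 1430.

1430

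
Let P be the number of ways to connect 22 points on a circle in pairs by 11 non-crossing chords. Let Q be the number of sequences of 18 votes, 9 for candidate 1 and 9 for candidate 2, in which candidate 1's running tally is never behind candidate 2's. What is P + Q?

Pairing 22 circle points by 11 non-crossing chords gives C_11 matchings. So P = C_11 = 58786.
Reading a vote for the leader as '(' and for the other as ')' turns such a sequence into a balanced string of 9 pairs, so the count is C_9. So Q = C_9 = 4862.
P + Q = 58786 + 4862 = 63648.

63648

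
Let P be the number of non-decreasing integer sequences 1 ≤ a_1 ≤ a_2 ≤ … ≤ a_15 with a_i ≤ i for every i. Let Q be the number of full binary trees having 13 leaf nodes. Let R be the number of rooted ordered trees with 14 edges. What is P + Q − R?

Such sub-staircase sequences of length n are counted by C_n; here n = 15. So P = C_15 = 9694845.
Full binary trees with 13 leaves have 13−1 = 12 internal nodes, so there are C_12 of them. So Q = C_12 = 208012.
A rooted plane tree with 14 edges has 15 nodes, and the count is C_14. So R = C_14 = 2674440.
P + Q − R = 9694845 + 208012 − 2674440 = 7228417.

7228417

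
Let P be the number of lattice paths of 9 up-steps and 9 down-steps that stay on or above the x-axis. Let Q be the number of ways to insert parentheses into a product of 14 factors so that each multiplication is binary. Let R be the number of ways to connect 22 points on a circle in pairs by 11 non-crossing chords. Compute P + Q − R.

Paths of 9 up- and 9 down-steps that never dip below the axis are Dyck paths; their count is C_9. So P = C_9 = 4862.
Parenthesizations of m factors correspond to full binary trees with m leaves, counted by C_{m−1}; m = 14 gives C_13. So Q = C_13 = 742900.
Non-crossing perfect matchings of 2n points on a circle are counted by C_n; with 22 points, n = 11. So R = C_11 = 58786.
P + Q − R = 4862 + 742900 − 58786 = 688976.

688976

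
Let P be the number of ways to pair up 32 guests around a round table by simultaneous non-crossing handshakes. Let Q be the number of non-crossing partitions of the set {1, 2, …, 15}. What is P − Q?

25662825

Non-crossing handshake pairings of 2n people are counted by C_n; 32 people gives n = 16. So P = C_16 = 35357670.
The non-crossing partitions of [15] form a lattice of size C_15. So Q = C_15 = 9694845.
P − Q = 35357670 − 9694845 = 25662825.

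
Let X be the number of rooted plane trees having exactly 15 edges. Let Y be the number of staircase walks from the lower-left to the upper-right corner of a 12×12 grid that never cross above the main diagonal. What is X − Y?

9486833

A rooted plane tree with 15 edges has 16 nodes, and the count is C_15. So X = C_15 = 9694845.
Monotone paths in an n×n grid that stay weakly below the diagonal are counted by C_n; here n = 12. So Y = C_12 = 208012.
X − Y = 9694845 − 208012 = 9486833.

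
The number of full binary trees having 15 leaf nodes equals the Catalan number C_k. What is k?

14

A full binary tree with L leaves has L−1 internal nodes and is counted by C_{L−1}; L = 15 gives C_14.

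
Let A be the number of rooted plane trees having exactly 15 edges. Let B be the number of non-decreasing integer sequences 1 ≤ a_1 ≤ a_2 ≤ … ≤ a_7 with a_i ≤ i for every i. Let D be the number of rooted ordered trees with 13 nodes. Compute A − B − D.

9486404

Rooted ordered trees with n edges are counted by C_n; here n = 15. So A = C_15 = 9694845.
Such sub-staircase sequences of length n are counted by C_n; here n = 7. So B = C_7 = 429.
Rooted ordered (plane) trees on m nodes have m−1 edges and are counted by C_{m−1}; m = 13 gives C_12. So D = C_12 = 208012.
A − B − D = 9694845 − 429 − 208012 = 9486404.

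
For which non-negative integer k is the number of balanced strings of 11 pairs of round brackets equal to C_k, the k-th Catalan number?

11

Balanced strings of n pairs of brackets are counted by C_n; here n = 11.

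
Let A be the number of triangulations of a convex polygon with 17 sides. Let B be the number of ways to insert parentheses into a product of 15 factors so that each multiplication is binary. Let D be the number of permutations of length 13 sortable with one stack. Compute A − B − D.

6277505

A convex 17-gon is triangulated into 15 triangles, and the number of such triangulations is the Catalan number C_{17−2} = C_15. So A = C_15 = 9694845.
Bracketing 15 factors into binary products is counted by C_{15−1} = C_14. So B = C_14 = 2674440.
Stack-sortable permutations are exactly the 231-avoiding ones, counted by C_n; here n = 13. So D = C_13 = 742900.
A − B − D = 9694845 − 2674440 − 742900 = 6277505.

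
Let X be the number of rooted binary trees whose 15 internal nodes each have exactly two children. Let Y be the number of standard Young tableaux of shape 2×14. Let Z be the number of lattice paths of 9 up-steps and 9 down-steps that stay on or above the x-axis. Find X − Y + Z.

The number of full binary trees on 15 internal nodes is the Catalan number C_15. So X = C_15 = 9694845.
Standard Young tableaux of shape 2×n are counted by C_n; here n = 14. So Y = C_14 = 2674440.
Paths of 9 up- and 9 down-steps that never dip below the axis are Dyck paths; their count is C_9. So Z = C_9 = 4862.
X − Y + Z = 9694845 − 2674440 + 4862 = 7025267.

7025267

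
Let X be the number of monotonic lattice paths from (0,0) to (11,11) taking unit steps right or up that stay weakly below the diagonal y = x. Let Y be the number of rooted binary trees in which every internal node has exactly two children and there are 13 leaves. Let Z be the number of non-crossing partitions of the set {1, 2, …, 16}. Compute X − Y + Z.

Monotone paths in an n×n grid that stay weakly below the diagonal are counted by C_n; here n = 11. So X = C_11 = 58786.
Full binary trees with 13 leaves have 13−1 = 12 internal nodes, so there are C_12 of them. So Y = C_12 = 208012.
The non-crossing partitions of [16] form a lattice of size C_16. So Z = C_16 = 35357670.
X − Y + Z = 58786 − 208012 + 35357670 = 35208444.

35208444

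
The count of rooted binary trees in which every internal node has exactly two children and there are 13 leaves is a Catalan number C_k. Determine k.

Full binary trees with 13 leaves have 13−1 = 12 internal nodes, so there are C_12 of them.

12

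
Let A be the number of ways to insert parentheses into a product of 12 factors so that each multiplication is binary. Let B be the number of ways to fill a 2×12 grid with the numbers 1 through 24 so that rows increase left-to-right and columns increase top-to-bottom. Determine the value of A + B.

266798

Parenthesizations of m factors correspond to full binary trees with m leaves, counted by C_{m−1}; m = 12 gives C_11. So A = C_11 = 58786.
Standard Young tableaux of shape 2×n are counted by C_n; here n = 12. So B = C_12 = 208012.
A + B = 58786 + 208012 = 266798.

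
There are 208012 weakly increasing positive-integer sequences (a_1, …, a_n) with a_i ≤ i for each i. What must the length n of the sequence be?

Such sub-staircase sequences of length n are counted by C_n. The Catalan number equal to 208012 is C_12.

12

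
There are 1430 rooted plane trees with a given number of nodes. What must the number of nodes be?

9

Rooted ordered trees on m nodes are counted by C_{m−1}. The Catalan number equal to 1430 is C_8.
So the index is 8, and the number of nodes is 8 + 1 = 9.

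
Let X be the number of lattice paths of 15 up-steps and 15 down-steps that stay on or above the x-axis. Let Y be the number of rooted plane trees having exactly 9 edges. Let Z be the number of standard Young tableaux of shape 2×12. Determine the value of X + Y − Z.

9491695

Dyck paths of semilength n (length 2n) are counted by C_n; here n = 15. So X = C_15 = 9694845.
A rooted plane tree with 9 edges has 10 nodes, and the count is C_9. So Y = C_9 = 4862.
Standard Young tableaux of shape 2×n are counted by C_n; here n = 12. So Z = C_12 = 208012.
X + Y − Z = 9694845 + 4862 − 208012 = 9491695.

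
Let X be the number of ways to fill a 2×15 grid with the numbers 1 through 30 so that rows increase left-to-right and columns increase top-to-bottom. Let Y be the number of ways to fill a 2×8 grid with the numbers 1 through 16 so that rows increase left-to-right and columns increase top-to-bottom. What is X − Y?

By the hook-length formula (or a Dyck-path bijection), SYT of shape 2×15 number C_15. So X = C_15 = 9694845.
Standard Young tableaux of shape 2×n are counted by C_n; here n = 8. So Y = C_8 = 1430.
X − Y = 9694845 − 1430 = 9693415.

9693415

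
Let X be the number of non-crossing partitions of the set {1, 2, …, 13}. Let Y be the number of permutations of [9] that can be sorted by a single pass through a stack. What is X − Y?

738038

Non-crossing partitions of an n-element set are counted by C_n; here n = 13. So X = C_13 = 742900.
Stack-sortable permutations are exactly the 231-avoiding ones, counted by C_n; here n = 9. So Y = C_9 = 4862.
X − Y = 742900 − 4862 = 738038.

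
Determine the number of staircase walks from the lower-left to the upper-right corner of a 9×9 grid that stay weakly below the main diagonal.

Sub-diagonal monotone paths from (0,0) to (9,9) biject with Dyck paths of semilength 9, giving C_9.
C_9 = C(18,9)/10 = 48620/10 = 4862.

4862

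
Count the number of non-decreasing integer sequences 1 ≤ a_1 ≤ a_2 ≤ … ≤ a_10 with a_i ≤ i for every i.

Such sub-staircase sequences of length n are counted by C_n; here n = 10.
C_10 = C(20,10)/11 = 184756/11 = 16796.

16796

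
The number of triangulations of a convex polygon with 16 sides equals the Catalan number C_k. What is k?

14

Triangulations of a convex m-gon are counted by C_{m−2}; with m = 16 this is C_14.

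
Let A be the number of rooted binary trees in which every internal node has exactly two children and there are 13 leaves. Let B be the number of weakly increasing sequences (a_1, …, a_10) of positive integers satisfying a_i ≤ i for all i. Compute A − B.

191216

A full binary tree with L leaves has L−1 internal nodes and is counted by C_{L−1}; L = 13 gives C_12. So A = C_12 = 208012.
Weakly increasing sequences with a_i ≤ i biject with Dyck paths of semilength 10, so there are C_10. So B = C_10 = 16796.
A − B = 208012 − 16796 = 191216.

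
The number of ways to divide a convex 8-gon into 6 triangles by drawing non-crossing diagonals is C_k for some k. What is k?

The number of triangulations of an 8-gon is the Catalan number C_6 (index = sides − 2).

6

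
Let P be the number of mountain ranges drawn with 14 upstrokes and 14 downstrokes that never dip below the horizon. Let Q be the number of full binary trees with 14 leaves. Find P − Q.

A Dyck path with 14 up-steps and 14 down-steps has semilength 14, so there are C_14 of them. So P = C_14 = 2674440.
A full binary tree with L leaves has L−1 internal nodes and is counted by C_{L−1}; L = 14 gives C_13. So Q = C_13 = 742900.
P − Q = 2674440 − 742900 = 1931540.

1931540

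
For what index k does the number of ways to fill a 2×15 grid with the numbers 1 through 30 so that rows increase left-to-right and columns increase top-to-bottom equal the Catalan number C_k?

By the hook-length formula (or a Dyck-path bijection), SYT of shape 2×15 number C_15.

15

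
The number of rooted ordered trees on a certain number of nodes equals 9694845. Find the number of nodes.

16

Rooted ordered trees on m nodes are counted by C_{m−1}. Since C_15 = 9694845, the index is 15.
So the index is 15, and the number of nodes is 15 + 1 = 16.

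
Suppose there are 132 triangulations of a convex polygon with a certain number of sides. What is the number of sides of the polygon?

Triangulations of a convex m-gon are counted by C_{m−2}, and C_6 = 132.
So m − 2 = 6, giving m = 8 sides.

8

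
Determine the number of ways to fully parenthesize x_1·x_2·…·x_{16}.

Ways to associate a product of 16 factors correspond to binary trees on 16 leaves, so the count is C_15.
C_15 = 9694845.

9694845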